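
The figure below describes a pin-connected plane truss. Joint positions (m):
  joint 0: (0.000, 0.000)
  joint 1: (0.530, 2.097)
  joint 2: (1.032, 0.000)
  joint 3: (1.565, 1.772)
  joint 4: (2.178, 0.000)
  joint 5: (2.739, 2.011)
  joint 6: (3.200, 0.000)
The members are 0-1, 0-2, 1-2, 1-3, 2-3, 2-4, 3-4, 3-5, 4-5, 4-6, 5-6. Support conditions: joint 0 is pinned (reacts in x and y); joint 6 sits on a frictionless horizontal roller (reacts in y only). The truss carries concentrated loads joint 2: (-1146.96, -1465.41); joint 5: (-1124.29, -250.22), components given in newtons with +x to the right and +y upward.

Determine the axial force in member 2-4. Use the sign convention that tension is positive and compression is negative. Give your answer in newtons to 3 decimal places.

-32.388

N=7 nodes, M=11 members, R=3 reactions → 2N=14, M+R=14
member 0 (0-1): L=2.1629, (cx,cy)=(0.2450,0.9695)
member 1 (0-2): L=1.0320, (cx,cy)=(1.0000,0.0000)
member 2 (1-2): L=2.1562, (cx,cy)=(0.2328,-0.9725)
member 3 (1-3): L=1.0848, (cx,cy)=(0.9541,-0.2996)
member 4 (2-3): L=1.8504, (cx,cy)=(0.2880,0.9576)
member 5 (2-4): L=1.1460, (cx,cy)=(1.0000,0.0000)
member 6 (3-4): L=1.8750, (cx,cy)=(0.3269,-0.9450)
member 7 (3-5): L=1.1981, (cx,cy)=(0.9799,0.1995)
member 8 (4-5): L=2.0878, (cx,cy)=(0.2687,0.9632)
member 9 (4-6): L=1.0220, (cx,cy)=(1.0000,0.0000)
member 10 (5-6): L=2.0632, (cx,cy)=(0.2234,-0.9747)
solve A·x = −loads:
  F[0-1] = -1789.9783 N (compression)
  F[0-2] = -1832.6393 N (compression)
  F[1-2] = +2082.6125 N (tension)
  F[1-3] = -967.9248 N (compression)
  F[2-3] = -584.7596 N (compression)
  F[2-4] = -32.3877 N (compression)
  F[3-4] = +47.1645 N (tension)
  F[3-5] = -1130.0346 N (compression)
  F[4-5] = -46.2747 N (compression)
  F[4-6] = -4.5340 N (compression)
  F[5-6] = +20.2916 N (tension)
  Rx@0 = +2271.2500 N
  Ry@0 = +1735.4086 N
  Ry@6 = -19.7786 N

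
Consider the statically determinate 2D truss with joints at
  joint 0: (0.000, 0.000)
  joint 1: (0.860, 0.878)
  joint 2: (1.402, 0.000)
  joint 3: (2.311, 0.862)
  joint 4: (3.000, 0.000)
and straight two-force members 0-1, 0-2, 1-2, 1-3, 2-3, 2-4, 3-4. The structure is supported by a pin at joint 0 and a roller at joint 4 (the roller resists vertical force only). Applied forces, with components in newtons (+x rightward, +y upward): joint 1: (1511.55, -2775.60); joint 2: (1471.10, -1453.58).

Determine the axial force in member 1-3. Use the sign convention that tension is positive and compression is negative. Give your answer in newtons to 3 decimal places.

-3513.811

N=5 nodes, M=7 members, R=3 reactions → 2N=10, M+R=10
member 0 (0-1): L=1.2290, (cx,cy)=(0.6997,0.7144)
member 1 (0-2): L=1.4020, (cx,cy)=(1.0000,0.0000)
member 2 (1-2): L=1.0318, (cx,cy)=(0.5253,-0.8509)
member 3 (1-3): L=1.4511, (cx,cy)=(0.9999,-0.0110)
member 4 (2-3): L=1.2527, (cx,cy)=(0.7256,0.6881)
member 5 (2-4): L=1.5980, (cx,cy)=(1.0000,0.0000)
member 6 (3-4): L=1.1035, (cx,cy)=(0.6244,-0.7811)
solve A·x = −loads:
  F[0-1] = -3236.0693 N (compression)
  F[0-2] = +5247.0763 N (tension)
  F[1-2] = -499.4970 N (compression)
  F[1-3] = -3513.8109 N (compression)
  F[2-3] = +2730.1524 N (tension)
  F[2-4] = +1532.5524 N (tension)
  F[3-4] = -2454.5837 N (compression)
  Rx@0 = -2982.6500 N
  Ry@0 = +2311.8213 N
  Ry@4 = +1917.3587 N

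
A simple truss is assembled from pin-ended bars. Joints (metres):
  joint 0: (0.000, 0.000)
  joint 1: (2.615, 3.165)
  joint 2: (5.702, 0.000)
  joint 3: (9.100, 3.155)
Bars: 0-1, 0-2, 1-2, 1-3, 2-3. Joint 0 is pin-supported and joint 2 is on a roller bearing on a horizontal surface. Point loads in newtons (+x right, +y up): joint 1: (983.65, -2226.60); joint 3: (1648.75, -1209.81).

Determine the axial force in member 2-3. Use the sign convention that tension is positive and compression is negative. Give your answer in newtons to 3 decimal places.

N=4 nodes, M=5 members, R=3 reactions → 2N=8, M+R=8
member 0 (0-1): L=4.1055, (cx,cy)=(0.6369,0.7709)
member 1 (0-2): L=5.7020, (cx,cy)=(1.0000,0.0000)
member 2 (1-2): L=4.4212, (cx,cy)=(0.6982,-0.7159)
member 3 (1-3): L=6.4850, (cx,cy)=(1.0000,-0.0015)
member 4 (2-3): L=4.6369, (cx,cy)=(0.7328,0.6804)
solve A·x = −loads:
  F[0-1] = +1263.1536 N (tension)
  F[0-2] = +1827.8414 N (tension)
  F[1-2] = -4476.9418 N (compression)
  F[1-3] = +2946.8497 N (tension)
  F[2-3] = -1771.3610 N (compression)
  Rx@0 = -2632.4000 N
  Ry@0 = -973.7774 N
  Ry@2 = +4410.1874 N

-1771.361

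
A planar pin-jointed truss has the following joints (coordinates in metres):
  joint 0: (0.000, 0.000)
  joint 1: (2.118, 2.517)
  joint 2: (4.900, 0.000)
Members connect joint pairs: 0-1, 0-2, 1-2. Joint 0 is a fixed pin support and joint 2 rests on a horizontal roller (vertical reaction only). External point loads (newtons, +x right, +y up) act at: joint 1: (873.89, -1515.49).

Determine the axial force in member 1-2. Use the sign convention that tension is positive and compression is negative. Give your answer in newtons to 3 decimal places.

-1645.471

N=3 nodes, M=3 members, R=3 reactions → 2N=6, M+R=6
member 0 (0-1): L=3.2896, (cx,cy)=(0.6439,0.7651)
member 1 (0-2): L=4.9000, (cx,cy)=(1.0000,0.0000)
member 2 (1-2): L=3.7516, (cx,cy)=(0.7415,-0.6709)
solve A·x = −loads:
  F[0-1] = -537.8479 N (compression)
  F[0-2] = +1220.1860 N (tension)
  F[1-2] = -1645.4710 N (compression)
  Rx@0 = -873.8900 N
  Ry@0 = +411.5331 N
  Ry@2 = +1103.9569 N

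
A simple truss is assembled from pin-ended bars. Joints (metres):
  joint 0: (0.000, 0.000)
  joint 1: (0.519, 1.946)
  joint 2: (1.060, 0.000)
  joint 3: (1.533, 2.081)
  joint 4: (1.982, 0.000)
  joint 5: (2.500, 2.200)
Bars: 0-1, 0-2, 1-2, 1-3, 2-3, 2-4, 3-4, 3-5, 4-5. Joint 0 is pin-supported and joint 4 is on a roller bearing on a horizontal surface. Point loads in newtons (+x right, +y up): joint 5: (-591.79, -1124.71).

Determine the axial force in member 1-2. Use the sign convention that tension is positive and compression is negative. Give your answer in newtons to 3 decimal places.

350.356

N=6 nodes, M=9 members, R=3 reactions → 2N=12, M+R=12
member 0 (0-1): L=2.0140, (cx,cy)=(0.2577,0.9662)
member 1 (0-2): L=1.0600, (cx,cy)=(1.0000,0.0000)
member 2 (1-2): L=2.0198, (cx,cy)=(0.2678,-0.9635)
member 3 (1-3): L=1.0229, (cx,cy)=(0.9913,0.1320)
member 4 (2-3): L=2.1341, (cx,cy)=(0.2216,0.9751)
member 5 (2-4): L=0.9220, (cx,cy)=(1.0000,0.0000)
member 6 (3-4): L=2.1289, (cx,cy)=(0.2109,-0.9775)
member 7 (3-5): L=0.9743, (cx,cy)=(0.9925,0.1221)
member 8 (4-5): L=2.2602, (cx,cy)=(0.2292,0.9734)
solve A·x = −loads:
  F[0-1] = -375.6215 N (compression)
  F[0-2] = -494.9948 N (compression)
  F[1-2] = +350.3564 N (tension)
  F[1-3] = -192.3197 N (compression)
  F[2-3] = -346.1645 N (compression)
  F[2-4] = -324.4281 N (compression)
  F[3-4] = +328.8956 N (tension)
  F[3-5] = -339.2689 N (compression)
  F[4-5] = -1112.8945 N (compression)
  Rx@0 = +591.7900 N
  Ry@0 = +362.9355 N
  Ry@4 = +761.7745 N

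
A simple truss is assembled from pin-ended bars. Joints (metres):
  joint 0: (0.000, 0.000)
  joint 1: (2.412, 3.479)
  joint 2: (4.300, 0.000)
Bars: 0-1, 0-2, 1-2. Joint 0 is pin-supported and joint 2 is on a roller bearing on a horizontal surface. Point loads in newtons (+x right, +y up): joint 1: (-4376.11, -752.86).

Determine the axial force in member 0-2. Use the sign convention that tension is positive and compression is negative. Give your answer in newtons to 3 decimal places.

-1692.241

N=3 nodes, M=3 members, R=3 reactions → 2N=6, M+R=6
member 0 (0-1): L=4.2333, (cx,cy)=(0.5698,0.8218)
member 1 (0-2): L=4.3000, (cx,cy)=(1.0000,0.0000)
member 2 (1-2): L=3.9583, (cx,cy)=(0.4770,-0.8789)
solve A·x = −loads:
  F[0-1] = -4710.5043 N (compression)
  F[0-2] = -1692.2408 N (compression)
  F[1-2] = +3547.8622 N (tension)
  Rx@0 = +4376.1100 N
  Ry@0 = +3871.1364 N
  Ry@2 = -3118.2764 N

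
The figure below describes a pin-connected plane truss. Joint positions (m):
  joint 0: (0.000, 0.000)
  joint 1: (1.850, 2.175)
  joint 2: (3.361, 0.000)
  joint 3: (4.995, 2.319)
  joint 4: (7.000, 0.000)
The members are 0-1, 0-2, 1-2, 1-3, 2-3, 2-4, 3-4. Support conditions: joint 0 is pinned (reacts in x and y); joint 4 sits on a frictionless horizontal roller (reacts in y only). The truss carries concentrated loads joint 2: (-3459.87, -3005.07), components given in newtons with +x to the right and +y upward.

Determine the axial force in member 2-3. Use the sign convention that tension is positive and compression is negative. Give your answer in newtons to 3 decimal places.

1896.112

N=5 nodes, M=7 members, R=3 reactions → 2N=10, M+R=10
member 0 (0-1): L=2.8554, (cx,cy)=(0.6479,0.7617)
member 1 (0-2): L=3.3610, (cx,cy)=(1.0000,0.0000)
member 2 (1-2): L=2.6483, (cx,cy)=(0.5705,-0.8213)
member 3 (1-3): L=3.1483, (cx,cy)=(0.9990,0.0457)
member 4 (2-3): L=2.8368, (cx,cy)=(0.5760,0.8175)
member 5 (2-4): L=3.6390, (cx,cy)=(1.0000,0.0000)
member 6 (3-4): L=3.0656, (cx,cy)=(0.6540,-0.7565)
solve A·x = −loads:
  F[0-1] = -2050.8854 N (compression)
  F[0-2] = -2131.0961 N (compression)
  F[1-2] = +1771.7534 N (tension)
  F[1-3] = -2342.0890 N (compression)
  F[2-3] = +1896.1115 N (tension)
  F[2-4] = +1247.4947 N (tension)
  F[3-4] = -1907.3794 N (compression)
  Rx@0 = +3459.8700 N
  Ry@0 = +1562.2071 N
  Ry@4 = +1442.8629 N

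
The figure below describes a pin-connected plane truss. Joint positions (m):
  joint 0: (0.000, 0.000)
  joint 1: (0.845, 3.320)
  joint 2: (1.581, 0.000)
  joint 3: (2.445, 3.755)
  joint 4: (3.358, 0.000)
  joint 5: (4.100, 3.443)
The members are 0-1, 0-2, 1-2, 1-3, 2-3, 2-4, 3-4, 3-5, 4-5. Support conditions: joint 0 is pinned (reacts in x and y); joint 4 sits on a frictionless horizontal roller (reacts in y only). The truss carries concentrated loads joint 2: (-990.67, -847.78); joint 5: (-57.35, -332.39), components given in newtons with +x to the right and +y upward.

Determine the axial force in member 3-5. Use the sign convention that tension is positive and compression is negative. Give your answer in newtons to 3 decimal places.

N=6 nodes, M=9 members, R=3 reactions → 2N=12, M+R=12
member 0 (0-1): L=3.4258, (cx,cy)=(0.2467,0.9691)
member 1 (0-2): L=1.5810, (cx,cy)=(1.0000,0.0000)
member 2 (1-2): L=3.4006, (cx,cy)=(0.2164,-0.9763)
member 3 (1-3): L=1.6581, (cx,cy)=(0.9650,0.2624)
member 4 (2-3): L=3.8531, (cx,cy)=(0.2242,0.9745)
member 5 (2-4): L=1.7770, (cx,cy)=(1.0000,0.0000)
member 6 (3-4): L=3.8644, (cx,cy)=(0.2363,-0.9717)
member 7 (3-5): L=1.6842, (cx,cy)=(0.9827,-0.1853)
member 8 (4-5): L=3.5220, (cx,cy)=(0.2107,0.9776)
solve A·x = −loads:
  F[0-1] = -447.8230 N (compression)
  F[0-2] = -937.5625 N (compression)
  F[1-2] = +390.2430 N (tension)
  F[1-3] = -201.9940 N (compression)
  F[2-3] = +478.9839 N (tension)
  F[2-4] = +30.1642 N (tension)
  F[3-4] = -428.5119 N (compression)
  F[3-5] = +13.9674 N (tension)
  F[4-5] = -337.3743 N (compression)
  Rx@0 = +1048.0200 N
  Ry@0 = +433.9868 N
  Ry@4 = +746.1832 N

13.967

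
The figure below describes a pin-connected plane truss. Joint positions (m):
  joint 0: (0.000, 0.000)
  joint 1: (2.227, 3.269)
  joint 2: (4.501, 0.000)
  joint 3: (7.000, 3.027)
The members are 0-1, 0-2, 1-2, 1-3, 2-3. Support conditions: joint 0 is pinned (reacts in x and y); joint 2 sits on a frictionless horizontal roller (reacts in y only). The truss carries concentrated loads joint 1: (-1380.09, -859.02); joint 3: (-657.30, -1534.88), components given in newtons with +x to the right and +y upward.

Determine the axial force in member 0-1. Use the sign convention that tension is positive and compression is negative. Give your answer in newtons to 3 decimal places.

N=4 nodes, M=5 members, R=3 reactions → 2N=8, M+R=8
member 0 (0-1): L=3.9555, (cx,cy)=(0.5630,0.8264)
member 1 (0-2): L=4.5010, (cx,cy)=(1.0000,0.0000)
member 2 (1-2): L=3.9821, (cx,cy)=(0.5710,-0.8209)
member 3 (1-3): L=4.7791, (cx,cy)=(0.9987,-0.0506)
member 4 (2-3): L=3.9253, (cx,cy)=(0.6366,0.7712)
solve A·x = −loads:
  F[0-1] = -1241.6966 N (compression)
  F[0-2] = -1338.2960 N (compression)
  F[1-2] = +167.4930 N (tension)
  F[1-3] = +586.1011 N (tension)
  F[2-3] = -1951.8732 N (compression)
  Rx@0 = +2037.3900 N
  Ry@0 = +1026.1959 N
  Ry@2 = +1367.7041 N

-1241.697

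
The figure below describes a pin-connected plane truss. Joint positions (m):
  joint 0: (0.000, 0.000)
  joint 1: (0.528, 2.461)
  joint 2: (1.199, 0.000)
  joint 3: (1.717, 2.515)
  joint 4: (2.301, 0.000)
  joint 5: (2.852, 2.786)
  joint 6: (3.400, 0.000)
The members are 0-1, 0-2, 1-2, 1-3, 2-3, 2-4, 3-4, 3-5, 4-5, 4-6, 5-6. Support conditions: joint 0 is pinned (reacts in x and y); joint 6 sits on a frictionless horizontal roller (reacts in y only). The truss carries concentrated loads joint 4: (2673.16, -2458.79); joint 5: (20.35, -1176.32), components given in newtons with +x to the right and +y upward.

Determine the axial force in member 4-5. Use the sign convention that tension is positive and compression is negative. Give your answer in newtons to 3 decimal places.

1724.151

N=7 nodes, M=11 members, R=3 reactions → 2N=14, M+R=14
member 0 (0-1): L=2.5170, (cx,cy)=(0.2098,0.9778)
member 1 (0-2): L=1.1990, (cx,cy)=(1.0000,0.0000)
member 2 (1-2): L=2.5508, (cx,cy)=(0.2631,-0.9648)
member 3 (1-3): L=1.1902, (cx,cy)=(0.9990,0.0454)
member 4 (2-3): L=2.5678, (cx,cy)=(0.2017,0.9794)
member 5 (2-4): L=1.1020, (cx,cy)=(1.0000,0.0000)
member 6 (3-4): L=2.5819, (cx,cy)=(0.2262,-0.9741)
member 7 (3-5): L=1.1669, (cx,cy)=(0.9727,0.2322)
member 8 (4-5): L=2.8400, (cx,cy)=(0.1940,0.9810)
member 9 (4-6): L=1.0990, (cx,cy)=(1.0000,0.0000)
member 10 (5-6): L=2.8394, (cx,cy)=(0.1930,-0.9812)
solve A·x = −loads:
  F[0-1] = -989.7087 N (compression)
  F[0-2] = +2901.1244 N (tension)
  F[1-2] = +981.0899 N (tension)
  F[1-3] = -466.1712 N (compression)
  F[2-3] = -966.4059 N (compression)
  F[2-4] = +3354.1541 N (tension)
  F[3-4] = +787.8184 N (tension)
  F[3-5] = -862.4193 N (compression)
  F[4-5] = +1724.1509 N (tension)
  F[4-6] = +524.6760 N (tension)
  F[5-6] = -2718.5338 N (compression)
  Rx@0 = -2693.5100 N
  Ry@0 = +967.6878 N
  Ry@6 = +2667.4222 N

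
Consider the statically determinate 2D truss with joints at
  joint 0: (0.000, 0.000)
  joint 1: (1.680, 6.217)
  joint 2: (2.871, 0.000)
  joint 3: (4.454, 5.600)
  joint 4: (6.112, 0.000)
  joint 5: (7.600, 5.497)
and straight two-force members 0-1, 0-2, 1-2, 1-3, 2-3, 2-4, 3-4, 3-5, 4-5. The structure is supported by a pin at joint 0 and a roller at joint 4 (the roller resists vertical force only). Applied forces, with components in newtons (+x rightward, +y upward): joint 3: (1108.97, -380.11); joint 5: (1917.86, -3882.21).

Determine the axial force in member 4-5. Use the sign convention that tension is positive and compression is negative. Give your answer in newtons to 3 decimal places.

N=6 nodes, M=9 members, R=3 reactions → 2N=12, M+R=12
member 0 (0-1): L=6.4400, (cx,cy)=(0.2609,0.9654)
member 1 (0-2): L=2.8710, (cx,cy)=(1.0000,0.0000)
member 2 (1-2): L=6.3301, (cx,cy)=(0.1882,-0.9821)
member 3 (1-3): L=2.8418, (cx,cy)=(0.9761,-0.2171)
member 4 (2-3): L=5.8194, (cx,cy)=(0.2720,0.9623)
member 5 (2-4): L=3.2410, (cx,cy)=(1.0000,0.0000)
member 6 (3-4): L=5.8403, (cx,cy)=(0.2839,-0.9589)
member 7 (3-5): L=3.1477, (cx,cy)=(0.9995,-0.0327)
member 8 (4-5): L=5.6948, (cx,cy)=(0.2613,0.9653)
solve A·x = −loads:
  F[0-1] = +3711.5012 N (tension)
  F[0-2] = +2058.6110 N (tension)
  F[1-2] = -4039.5350 N (compression)
  F[1-3] = +1770.4918 N (tension)
  F[2-3] = +4122.8555 N (tension)
  F[2-4] = +177.0760 N (tension)
  F[3-4] = -4233.6243 N (compression)
  F[3-5] = +2944.2448 N (tension)
  F[4-5] = -3922.1195 N (compression)
  Rx@0 = -3026.8300 N
  Ry@0 = -3582.9867 N
  Ry@4 = +7845.3067 N

-3922.119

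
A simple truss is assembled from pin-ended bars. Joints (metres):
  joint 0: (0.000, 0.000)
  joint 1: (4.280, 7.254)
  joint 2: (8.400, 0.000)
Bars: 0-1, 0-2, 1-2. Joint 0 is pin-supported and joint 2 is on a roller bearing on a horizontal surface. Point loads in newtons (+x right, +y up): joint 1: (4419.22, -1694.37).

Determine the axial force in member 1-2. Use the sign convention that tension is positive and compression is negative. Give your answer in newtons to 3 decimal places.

N=3 nodes, M=3 members, R=3 reactions → 2N=6, M+R=6
member 0 (0-1): L=8.4225, (cx,cy)=(0.5082,0.8613)
member 1 (0-2): L=8.4000, (cx,cy)=(1.0000,0.0000)
member 2 (1-2): L=8.3424, (cx,cy)=(0.4939,-0.8695)
solve A·x = −loads:
  F[0-1] = +3466.1509 N (tension)
  F[0-2] = +2657.8566 N (tension)
  F[1-2] = -5381.7447 N (compression)
  Rx@0 = -4419.2200 N
  Ry@0 = -2985.2640 N
  Ry@2 = +4679.6340 N

-5381.745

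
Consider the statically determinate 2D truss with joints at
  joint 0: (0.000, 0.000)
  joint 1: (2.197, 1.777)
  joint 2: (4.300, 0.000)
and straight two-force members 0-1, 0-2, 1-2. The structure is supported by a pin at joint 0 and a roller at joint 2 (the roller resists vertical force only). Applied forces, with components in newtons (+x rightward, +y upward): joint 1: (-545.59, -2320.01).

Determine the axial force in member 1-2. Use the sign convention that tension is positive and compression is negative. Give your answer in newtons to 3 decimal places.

-1487.238

N=3 nodes, M=3 members, R=3 reactions → 2N=6, M+R=6
member 0 (0-1): L=2.8257, (cx,cy)=(0.7775,0.6289)
member 1 (0-2): L=4.3000, (cx,cy)=(1.0000,0.0000)
member 2 (1-2): L=2.7532, (cx,cy)=(0.7638,-0.6454)
solve A·x = −loads:
  F[0-1] = -2162.7837 N (compression)
  F[0-2] = +1135.9928 N (tension)
  F[1-2] = -1487.2384 N (compression)
  Rx@0 = +545.5900 N
  Ry@0 = +1360.1150 N
  Ry@2 = +959.8950 N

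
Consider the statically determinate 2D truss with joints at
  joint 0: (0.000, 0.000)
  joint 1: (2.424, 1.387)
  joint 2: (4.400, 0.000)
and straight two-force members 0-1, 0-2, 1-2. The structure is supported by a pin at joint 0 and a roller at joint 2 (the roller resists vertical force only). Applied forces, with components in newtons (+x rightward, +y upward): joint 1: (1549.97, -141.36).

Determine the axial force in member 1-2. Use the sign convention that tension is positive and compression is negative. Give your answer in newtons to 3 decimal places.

-985.990

N=3 nodes, M=3 members, R=3 reactions → 2N=6, M+R=6
member 0 (0-1): L=2.7928, (cx,cy)=(0.8680,0.4966)
member 1 (0-2): L=4.4000, (cx,cy)=(1.0000,0.0000)
member 2 (1-2): L=2.4142, (cx,cy)=(0.8185,-0.5745)
solve A·x = −loads:
  F[0-1] = +855.9705 N (tension)
  F[0-2] = +807.0248 N (tension)
  F[1-2] = -985.9901 N (compression)
  Rx@0 = -1549.9700 N
  Ry@0 = -425.1093 N
  Ry@2 = +566.4693 N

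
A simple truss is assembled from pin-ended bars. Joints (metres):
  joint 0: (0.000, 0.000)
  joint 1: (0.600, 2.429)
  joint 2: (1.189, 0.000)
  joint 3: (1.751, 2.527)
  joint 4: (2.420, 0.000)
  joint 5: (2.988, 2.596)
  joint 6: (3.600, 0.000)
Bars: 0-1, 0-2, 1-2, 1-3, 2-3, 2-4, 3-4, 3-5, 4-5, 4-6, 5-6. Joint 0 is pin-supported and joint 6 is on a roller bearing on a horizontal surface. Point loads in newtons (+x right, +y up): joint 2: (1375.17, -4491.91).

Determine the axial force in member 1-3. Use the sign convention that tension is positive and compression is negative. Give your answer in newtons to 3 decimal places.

-1448.016

N=7 nodes, M=11 members, R=3 reactions → 2N=14, M+R=14
member 0 (0-1): L=2.5020, (cx,cy)=(0.2398,0.9708)
member 1 (0-2): L=1.1890, (cx,cy)=(1.0000,0.0000)
member 2 (1-2): L=2.4994, (cx,cy)=(0.2357,-0.9718)
member 3 (1-3): L=1.1552, (cx,cy)=(0.9964,0.0848)
member 4 (2-3): L=2.5887, (cx,cy)=(0.2171,0.9762)
member 5 (2-4): L=1.2310, (cx,cy)=(1.0000,0.0000)
member 6 (3-4): L=2.6141, (cx,cy)=(0.2559,-0.9667)
member 7 (3-5): L=1.2389, (cx,cy)=(0.9984,0.0557)
member 8 (4-5): L=2.6574, (cx,cy)=(0.2137,0.9769)
member 9 (4-6): L=1.1800, (cx,cy)=(1.0000,0.0000)
member 10 (5-6): L=2.6672, (cx,cy)=(0.2295,-0.9733)
solve A·x = −loads:
  F[0-1] = -3098.7521 N (compression)
  F[0-2] = +2118.2738 N (tension)
  F[1-2] = +2969.1088 N (tension)
  F[1-3] = -1448.0162 N (compression)
  F[2-3] = +1645.6706 N (tension)
  F[2-4] = +1085.5306 N (tension)
  F[3-4] = -1574.0801 N (compression)
  F[3-5] = -683.7468 N (compression)
  F[4-5] = +1557.6554 N (tension)
  F[4-6] = +349.7495 N (tension)
  F[5-6] = -1524.2469 N (compression)
  Rx@0 = -1375.1700 N
  Ry@0 = +3008.3319 N
  Ry@6 = +1483.5781 N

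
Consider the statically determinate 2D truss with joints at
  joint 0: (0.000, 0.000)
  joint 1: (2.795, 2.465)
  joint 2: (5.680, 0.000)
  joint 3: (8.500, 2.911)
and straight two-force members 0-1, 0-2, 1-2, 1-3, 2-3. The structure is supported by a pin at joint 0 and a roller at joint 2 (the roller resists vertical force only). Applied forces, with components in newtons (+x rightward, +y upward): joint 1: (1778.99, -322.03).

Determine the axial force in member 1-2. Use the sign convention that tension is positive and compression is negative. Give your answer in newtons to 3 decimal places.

-1432.439

N=4 nodes, M=5 members, R=3 reactions → 2N=8, M+R=8
member 0 (0-1): L=3.7267, (cx,cy)=(0.7500,0.6614)
member 1 (0-2): L=5.6800, (cx,cy)=(1.0000,0.0000)
member 2 (1-2): L=3.7947, (cx,cy)=(0.7603,-0.6496)
member 3 (1-3): L=5.7224, (cx,cy)=(0.9970,0.0779)
member 4 (2-3): L=4.0529, (cx,cy)=(0.6958,0.7182)
solve A·x = −loads:
  F[0-1] = +919.9232 N (tension)
  F[0-2] = +1089.0527 N (tension)
  F[1-2] = -1432.4387 N (compression)
  F[1-3] = +0.0000 N (tension)
  F[2-3] = -0.0000 N (compression)
  Rx@0 = -1778.9900 N
  Ry@0 = -608.4778 N
  Ry@2 = +930.5078 N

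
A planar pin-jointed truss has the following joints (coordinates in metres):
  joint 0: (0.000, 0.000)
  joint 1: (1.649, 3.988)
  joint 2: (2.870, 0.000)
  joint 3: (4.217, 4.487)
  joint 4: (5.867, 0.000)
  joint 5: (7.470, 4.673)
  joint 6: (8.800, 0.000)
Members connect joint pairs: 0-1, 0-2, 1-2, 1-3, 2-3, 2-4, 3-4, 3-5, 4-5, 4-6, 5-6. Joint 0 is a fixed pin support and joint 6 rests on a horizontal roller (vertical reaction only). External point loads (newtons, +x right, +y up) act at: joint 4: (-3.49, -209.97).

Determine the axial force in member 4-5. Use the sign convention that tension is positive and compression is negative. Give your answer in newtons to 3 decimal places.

N=7 nodes, M=11 members, R=3 reactions → 2N=14, M+R=14
member 0 (0-1): L=4.3155, (cx,cy)=(0.3821,0.9241)
member 1 (0-2): L=2.8700, (cx,cy)=(1.0000,0.0000)
member 2 (1-2): L=4.1707, (cx,cy)=(0.2928,-0.9562)
member 3 (1-3): L=2.6160, (cx,cy)=(0.9816,0.1907)
member 4 (2-3): L=4.6848, (cx,cy)=(0.2875,0.9578)
member 5 (2-4): L=2.9970, (cx,cy)=(1.0000,0.0000)
member 6 (3-4): L=4.7808, (cx,cy)=(0.3451,-0.9386)
member 7 (3-5): L=3.2583, (cx,cy)=(0.9984,0.0571)
member 8 (4-5): L=4.9403, (cx,cy)=(0.3245,0.9459)
member 9 (4-6): L=2.9330, (cx,cy)=(1.0000,0.0000)
member 10 (5-6): L=4.8586, (cx,cy)=(0.2737,-0.9618)
solve A·x = −loads:
  F[0-1] = -75.7287 N (compression)
  F[0-2] = +25.4469 N (tension)
  F[1-2] = +63.5286 N (tension)
  F[1-3] = -48.4243 N (compression)
  F[2-3] = -63.4234 N (compression)
  F[2-4] = +62.2810 N (tension)
  F[3-4] = +69.1039 N (tension)
  F[3-5] = -89.7674 N (compression)
  F[4-5] = +153.4128 N (tension)
  F[4-6] = +39.8425 N (tension)
  F[5-6] = -145.5474 N (compression)
  Rx@0 = +3.4900 N
  Ry@0 = +69.9820 N
  Ry@6 = +139.9880 N

153.413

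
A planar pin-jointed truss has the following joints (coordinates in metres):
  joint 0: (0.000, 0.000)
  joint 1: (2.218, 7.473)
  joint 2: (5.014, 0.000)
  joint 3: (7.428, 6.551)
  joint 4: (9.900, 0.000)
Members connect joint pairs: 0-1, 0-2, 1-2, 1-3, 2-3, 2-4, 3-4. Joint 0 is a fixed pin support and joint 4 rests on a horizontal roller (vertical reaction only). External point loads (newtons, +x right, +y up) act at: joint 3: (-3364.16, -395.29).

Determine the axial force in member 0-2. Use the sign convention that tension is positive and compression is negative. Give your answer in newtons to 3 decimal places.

-2674.148

N=5 nodes, M=7 members, R=3 reactions → 2N=10, M+R=10
member 0 (0-1): L=7.7952, (cx,cy)=(0.2845,0.9587)
member 1 (0-2): L=5.0140, (cx,cy)=(1.0000,0.0000)
member 2 (1-2): L=7.9789, (cx,cy)=(0.3504,-0.9366)
member 3 (1-3): L=5.2910, (cx,cy)=(0.9847,-0.1743)
member 4 (2-3): L=6.9816, (cx,cy)=(0.3458,0.9383)
member 5 (2-4): L=4.8860, (cx,cy)=(1.0000,0.0000)
member 6 (3-4): L=7.0019, (cx,cy)=(0.3530,-0.9356)
solve A·x = −loads:
  F[0-1] = -2425.0627 N (compression)
  F[0-2] = -2674.1477 N (compression)
  F[1-2] = +2797.8457 N (tension)
  F[1-3] = -1696.3968 N (compression)
  F[2-3] = -2792.6887 N (compression)
  F[2-4] = -728.1042 N (compression)
  F[3-4] = +2062.3389 N (tension)
  Rx@0 = +3364.1600 N
  Ry@0 = +2324.8252 N
  Ry@4 = -1929.5352 N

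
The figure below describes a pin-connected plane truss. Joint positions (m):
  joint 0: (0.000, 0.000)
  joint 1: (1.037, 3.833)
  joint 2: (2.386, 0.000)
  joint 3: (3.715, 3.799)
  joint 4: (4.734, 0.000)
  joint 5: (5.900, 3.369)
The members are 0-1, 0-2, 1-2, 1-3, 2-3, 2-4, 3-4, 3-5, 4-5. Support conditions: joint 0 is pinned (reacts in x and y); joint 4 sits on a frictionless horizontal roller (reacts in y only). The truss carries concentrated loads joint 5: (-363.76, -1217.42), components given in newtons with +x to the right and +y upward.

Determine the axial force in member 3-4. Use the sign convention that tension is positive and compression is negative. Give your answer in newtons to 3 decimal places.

N=6 nodes, M=9 members, R=3 reactions → 2N=12, M+R=12
member 0 (0-1): L=3.9708, (cx,cy)=(0.2612,0.9653)
member 1 (0-2): L=2.3860, (cx,cy)=(1.0000,0.0000)
member 2 (1-2): L=4.0635, (cx,cy)=(0.3320,-0.9433)
member 3 (1-3): L=2.6782, (cx,cy)=(0.9999,-0.0127)
member 4 (2-3): L=4.0248, (cx,cy)=(0.3302,0.9439)
member 5 (2-4): L=2.3480, (cx,cy)=(1.0000,0.0000)
member 6 (3-4): L=3.9333, (cx,cy)=(0.2591,-0.9659)
member 7 (3-5): L=2.2269, (cx,cy)=(0.9812,-0.1931)
member 8 (4-5): L=3.5651, (cx,cy)=(0.3271,0.9450)
solve A·x = −loads:
  F[0-1] = +42.4544 N (tension)
  F[0-2] = -374.8472 N (compression)
  F[1-2] = -43.7899 N (compression)
  F[1-3] = +25.6268 N (tension)
  F[2-3] = +43.7610 N (tension)
  F[2-4] = -403.8349 N (compression)
  F[3-4] = -53.4146 N (compression)
  F[3-5] = +54.9471 N (tension)
  F[4-5] = -1277.0440 N (compression)
  Rx@0 = +363.7600 N
  Ry@0 = -40.9810 N
  Ry@4 = +1258.4010 N

-53.415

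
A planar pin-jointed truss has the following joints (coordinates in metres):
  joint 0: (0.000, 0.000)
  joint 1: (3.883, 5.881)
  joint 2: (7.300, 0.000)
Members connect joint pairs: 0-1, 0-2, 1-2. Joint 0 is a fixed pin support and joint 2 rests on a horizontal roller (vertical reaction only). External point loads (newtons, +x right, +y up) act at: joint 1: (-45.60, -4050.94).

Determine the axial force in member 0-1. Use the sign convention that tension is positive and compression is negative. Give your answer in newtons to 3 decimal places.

N=3 nodes, M=3 members, R=3 reactions → 2N=6, M+R=6
member 0 (0-1): L=7.0473, (cx,cy)=(0.5510,0.8345)
member 1 (0-2): L=7.3000, (cx,cy)=(1.0000,0.0000)
member 2 (1-2): L=6.8016, (cx,cy)=(0.5024,-0.8646)
solve A·x = −loads:
  F[0-1] = -2316.2233 N (compression)
  F[0-2] = +1230.6261 N (tension)
  F[1-2] = -2449.5910 N (compression)
  Rx@0 = +45.6000 N
  Ry@0 = +1932.9090 N
  Ry@2 = +2118.0310 N

-2316.223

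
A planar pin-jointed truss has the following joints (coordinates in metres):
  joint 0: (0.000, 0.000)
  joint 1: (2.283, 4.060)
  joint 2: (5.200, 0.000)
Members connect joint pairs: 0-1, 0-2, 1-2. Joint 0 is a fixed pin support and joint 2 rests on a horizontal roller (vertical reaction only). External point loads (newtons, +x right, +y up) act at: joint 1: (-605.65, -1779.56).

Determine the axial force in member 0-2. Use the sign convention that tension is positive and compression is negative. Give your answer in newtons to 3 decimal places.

N=3 nodes, M=3 members, R=3 reactions → 2N=6, M+R=6
member 0 (0-1): L=4.6579, (cx,cy)=(0.4901,0.8716)
member 1 (0-2): L=5.2000, (cx,cy)=(1.0000,0.0000)
member 2 (1-2): L=4.9992, (cx,cy)=(0.5835,-0.8121)
solve A·x = −loads:
  F[0-1] = -1687.7728 N (compression)
  F[0-2] = +221.5931 N (tension)
  F[1-2] = -379.7735 N (compression)
  Rx@0 = +605.6500 N
  Ry@0 = +1471.1376 N
  Ry@2 = +308.4224 N

221.593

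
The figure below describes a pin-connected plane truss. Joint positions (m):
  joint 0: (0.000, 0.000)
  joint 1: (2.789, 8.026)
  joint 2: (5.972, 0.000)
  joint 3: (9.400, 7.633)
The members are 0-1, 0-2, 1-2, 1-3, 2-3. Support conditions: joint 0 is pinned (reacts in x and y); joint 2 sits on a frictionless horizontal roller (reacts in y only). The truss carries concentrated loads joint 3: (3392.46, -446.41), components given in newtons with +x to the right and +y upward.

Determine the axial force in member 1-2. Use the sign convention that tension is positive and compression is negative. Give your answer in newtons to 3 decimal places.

-5164.004

N=4 nodes, M=5 members, R=3 reactions → 2N=8, M+R=8
member 0 (0-1): L=8.4968, (cx,cy)=(0.3282,0.9446)
member 1 (0-2): L=5.9720, (cx,cy)=(1.0000,0.0000)
member 2 (1-2): L=8.6341, (cx,cy)=(0.3687,-0.9296)
member 3 (1-3): L=6.6227, (cx,cy)=(0.9982,-0.0593)
member 4 (2-3): L=8.3674, (cx,cy)=(0.4097,0.9122)
solve A·x = −loads:
  F[0-1] = +4861.6187 N (tension)
  F[0-2] = +1796.6718 N (tension)
  F[1-2] = -5164.0040 N (compression)
  F[1-3] = +3505.6935 N (tension)
  F[2-3] = -261.3125 N (compression)
  Rx@0 = -3392.4600 N
  Ry@0 = -4592.2540 N
  Ry@2 = +5038.6640 N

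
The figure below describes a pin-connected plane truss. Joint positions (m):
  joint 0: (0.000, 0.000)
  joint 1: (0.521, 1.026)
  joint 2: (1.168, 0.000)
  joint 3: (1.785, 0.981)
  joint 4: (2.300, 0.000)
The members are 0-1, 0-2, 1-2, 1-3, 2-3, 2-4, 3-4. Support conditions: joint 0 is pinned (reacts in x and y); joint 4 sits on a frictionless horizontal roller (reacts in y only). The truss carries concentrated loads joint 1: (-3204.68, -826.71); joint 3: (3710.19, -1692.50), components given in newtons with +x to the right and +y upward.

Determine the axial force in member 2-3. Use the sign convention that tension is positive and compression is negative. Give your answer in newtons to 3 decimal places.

N=5 nodes, M=7 members, R=3 reactions → 2N=10, M+R=10
member 0 (0-1): L=1.1507, (cx,cy)=(0.4528,0.8916)
member 1 (0-2): L=1.1680, (cx,cy)=(1.0000,0.0000)
member 2 (1-2): L=1.2130, (cx,cy)=(0.5334,-0.8459)
member 3 (1-3): L=1.2648, (cx,cy)=(0.9994,-0.0356)
member 4 (2-3): L=1.1589, (cx,cy)=(0.5324,0.8465)
member 5 (2-4): L=1.1320, (cx,cy)=(1.0000,0.0000)
member 6 (3-4): L=1.1080, (cx,cy)=(0.4648,-0.8854)
solve A·x = −loads:
  F[0-1] = -970.7000 N (compression)
  F[0-2] = +945.0107 N (tension)
  F[1-2] = -72.1389 N (compression)
  F[1-3] = +2805.4346 N (tension)
  F[2-3] = +72.0851 N (tension)
  F[2-4] = +868.1534 N (tension)
  F[3-4] = -1867.7347 N (compression)
  Rx@0 = -505.5100 N
  Ry@0 = +865.5043 N
  Ry@4 = +1653.7057 N

72.085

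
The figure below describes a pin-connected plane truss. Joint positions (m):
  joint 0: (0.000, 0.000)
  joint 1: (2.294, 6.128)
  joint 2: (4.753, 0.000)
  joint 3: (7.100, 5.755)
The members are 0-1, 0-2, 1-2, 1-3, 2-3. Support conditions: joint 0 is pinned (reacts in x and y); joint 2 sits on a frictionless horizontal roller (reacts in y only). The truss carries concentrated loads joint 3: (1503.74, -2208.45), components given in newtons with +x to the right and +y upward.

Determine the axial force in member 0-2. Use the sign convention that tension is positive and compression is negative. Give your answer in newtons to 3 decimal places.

413.915

N=4 nodes, M=5 members, R=3 reactions → 2N=8, M+R=8
member 0 (0-1): L=6.5433, (cx,cy)=(0.3506,0.9365)
member 1 (0-2): L=4.7530, (cx,cy)=(1.0000,0.0000)
member 2 (1-2): L=6.6030, (cx,cy)=(0.3724,-0.9281)
member 3 (1-3): L=4.8205, (cx,cy)=(0.9970,-0.0774)
member 4 (2-3): L=6.2152, (cx,cy)=(0.3776,0.9260)
solve A·x = −loads:
  F[0-1] = +3108.5686 N (tension)
  F[0-2] = +413.9149 N (tension)
  F[1-2] = -3331.8116 N (compression)
  F[1-3] = +2337.6298 N (tension)
  F[2-3] = -2189.6945 N (compression)
  Rx@0 = -1503.7400 N
  Ry@0 = -2911.2678 N
  Ry@2 = +5119.7178 N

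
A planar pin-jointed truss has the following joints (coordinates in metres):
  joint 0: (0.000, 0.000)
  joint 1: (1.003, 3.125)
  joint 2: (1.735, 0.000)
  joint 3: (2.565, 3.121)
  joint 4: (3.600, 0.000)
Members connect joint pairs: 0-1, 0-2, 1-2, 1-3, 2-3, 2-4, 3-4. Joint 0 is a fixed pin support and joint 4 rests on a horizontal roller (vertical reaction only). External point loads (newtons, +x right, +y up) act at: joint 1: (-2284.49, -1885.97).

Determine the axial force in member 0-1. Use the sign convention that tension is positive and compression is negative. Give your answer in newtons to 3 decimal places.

-3511.582

N=5 nodes, M=7 members, R=3 reactions → 2N=10, M+R=10
member 0 (0-1): L=3.2820, (cx,cy)=(0.3056,0.9522)
member 1 (0-2): L=1.7350, (cx,cy)=(1.0000,0.0000)
member 2 (1-2): L=3.2096, (cx,cy)=(0.2281,-0.9736)
member 3 (1-3): L=1.5620, (cx,cy)=(1.0000,-0.0026)
member 4 (2-3): L=3.2295, (cx,cy)=(0.2570,0.9664)
member 5 (2-4): L=1.8650, (cx,cy)=(1.0000,0.0000)
member 6 (3-4): L=3.2881, (cx,cy)=(0.3148,-0.9492)
solve A·x = −loads:
  F[0-1] = -3511.5815 N (compression)
  F[0-2] = -1211.3339 N (compression)
  F[1-2] = +1494.7771 N (tension)
  F[1-3] = +870.4278 N (tension)
  F[2-3] = -1505.9694 N (compression)
  F[2-4] = -483.3798 N (compression)
  F[3-4] = +1535.6721 N (tension)
  Rx@0 = +2284.4900 N
  Ry@0 = +3343.5820 N
  Ry@4 = -1457.6120 N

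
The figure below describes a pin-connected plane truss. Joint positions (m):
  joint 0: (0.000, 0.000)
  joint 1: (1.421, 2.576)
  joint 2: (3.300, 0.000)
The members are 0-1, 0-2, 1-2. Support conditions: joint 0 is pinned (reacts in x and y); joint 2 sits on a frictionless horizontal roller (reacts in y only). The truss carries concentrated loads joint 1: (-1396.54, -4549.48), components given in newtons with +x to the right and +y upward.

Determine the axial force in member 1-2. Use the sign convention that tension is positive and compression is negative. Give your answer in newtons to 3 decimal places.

-1075.477

N=3 nodes, M=3 members, R=3 reactions → 2N=6, M+R=6
member 0 (0-1): L=2.9419, (cx,cy)=(0.4830,0.8756)
member 1 (0-2): L=3.3000, (cx,cy)=(1.0000,0.0000)
member 2 (1-2): L=3.1885, (cx,cy)=(0.5893,-0.8079)
solve A·x = −loads:
  F[0-1] = -4203.4512 N (compression)
  F[0-2] = +633.7876 N (tension)
  F[1-2] = -1075.4765 N (compression)
  Rx@0 = +1396.5400 N
  Ry@0 = +3680.5939 N
  Ry@2 = +868.8861 N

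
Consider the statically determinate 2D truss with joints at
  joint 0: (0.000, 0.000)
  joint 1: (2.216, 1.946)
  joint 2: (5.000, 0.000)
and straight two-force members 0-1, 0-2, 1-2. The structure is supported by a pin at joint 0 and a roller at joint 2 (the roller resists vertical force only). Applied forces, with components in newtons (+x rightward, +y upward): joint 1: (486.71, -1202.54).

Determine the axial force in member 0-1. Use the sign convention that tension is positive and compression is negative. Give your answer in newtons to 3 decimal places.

N=3 nodes, M=3 members, R=3 reactions → 2N=6, M+R=6
member 0 (0-1): L=2.9492, (cx,cy)=(0.7514,0.6598)
member 1 (0-2): L=5.0000, (cx,cy)=(1.0000,0.0000)
member 2 (1-2): L=3.3967, (cx,cy)=(0.8196,-0.5729)
solve A·x = −loads:
  F[0-1] = -727.6628 N (compression)
  F[0-2] = +1033.4752 N (tension)
  F[1-2] = -1260.9215 N (compression)
  Rx@0 = -486.7100 N
  Ry@0 = +480.1467 N
  Ry@2 = +722.3933 N

-727.663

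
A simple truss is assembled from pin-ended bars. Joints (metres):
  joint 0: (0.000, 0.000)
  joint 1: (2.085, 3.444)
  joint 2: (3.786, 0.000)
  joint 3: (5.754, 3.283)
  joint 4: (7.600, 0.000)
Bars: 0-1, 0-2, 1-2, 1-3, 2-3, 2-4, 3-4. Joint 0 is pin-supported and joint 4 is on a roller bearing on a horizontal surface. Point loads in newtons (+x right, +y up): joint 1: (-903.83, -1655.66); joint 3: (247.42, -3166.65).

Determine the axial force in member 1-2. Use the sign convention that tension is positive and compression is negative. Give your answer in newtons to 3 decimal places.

N=5 nodes, M=7 members, R=3 reactions → 2N=10, M+R=10
member 0 (0-1): L=4.0260, (cx,cy)=(0.5179,0.8554)
member 1 (0-2): L=3.7860, (cx,cy)=(1.0000,0.0000)
member 2 (1-2): L=3.8412, (cx,cy)=(0.4428,-0.8966)
member 3 (1-3): L=3.6725, (cx,cy)=(0.9990,-0.0438)
member 4 (2-3): L=3.8277, (cx,cy)=(0.5141,0.8577)
member 5 (2-4): L=3.8140, (cx,cy)=(1.0000,0.0000)
member 6 (3-4): L=3.7664, (cx,cy)=(0.4901,-0.8717)
solve A·x = −loads:
  F[0-1] = -2657.4430 N (compression)
  F[0-2] = +719.8499 N (tension)
  F[1-2] = +727.7654 N (tension)
  F[1-3] = -795.4744 N (compression)
  F[2-3] = -760.7750 N (compression)
  F[2-4] = +1433.2820 N (tension)
  F[3-4] = -2924.3338 N (compression)
  Rx@0 = +656.4100 N
  Ry@0 = +2273.3041 N
  Ry@4 = +2549.0059 N

727.765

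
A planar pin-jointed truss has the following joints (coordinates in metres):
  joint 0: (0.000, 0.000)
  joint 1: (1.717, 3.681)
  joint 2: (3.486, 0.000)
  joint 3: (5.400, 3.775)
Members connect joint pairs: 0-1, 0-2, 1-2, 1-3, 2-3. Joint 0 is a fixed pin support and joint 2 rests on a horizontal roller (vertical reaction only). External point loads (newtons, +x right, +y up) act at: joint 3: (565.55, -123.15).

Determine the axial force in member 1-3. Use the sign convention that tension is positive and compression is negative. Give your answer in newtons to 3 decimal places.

636.430

N=4 nodes, M=5 members, R=3 reactions → 2N=8, M+R=8
member 0 (0-1): L=4.0618, (cx,cy)=(0.4227,0.9063)
member 1 (0-2): L=3.4860, (cx,cy)=(1.0000,0.0000)
member 2 (1-2): L=4.0840, (cx,cy)=(0.4332,-0.9013)
member 3 (1-3): L=3.6842, (cx,cy)=(0.9997,0.0255)
member 4 (2-3): L=4.2325, (cx,cy)=(0.4522,0.8919)
solve A·x = −loads:
  F[0-1] = +750.3948 N (tension)
  F[0-2] = +248.3403 N (tension)
  F[1-2] = -736.4902 N (compression)
  F[1-3] = +636.4297 N (tension)
  F[2-3] = -156.2807 N (compression)
  Rx@0 = -565.5500 N
  Ry@0 = -680.0517 N
  Ry@2 = +803.2017 N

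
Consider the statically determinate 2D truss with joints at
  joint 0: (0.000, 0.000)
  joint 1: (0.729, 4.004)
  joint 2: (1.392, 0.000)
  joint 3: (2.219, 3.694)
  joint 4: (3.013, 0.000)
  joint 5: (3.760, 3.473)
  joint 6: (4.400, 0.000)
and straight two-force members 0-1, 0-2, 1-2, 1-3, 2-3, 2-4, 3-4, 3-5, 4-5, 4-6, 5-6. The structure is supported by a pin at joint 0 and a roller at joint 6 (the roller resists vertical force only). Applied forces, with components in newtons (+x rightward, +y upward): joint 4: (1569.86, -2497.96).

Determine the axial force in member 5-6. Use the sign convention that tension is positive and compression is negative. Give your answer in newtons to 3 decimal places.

-1739.336

N=7 nodes, M=11 members, R=3 reactions → 2N=14, M+R=14
member 0 (0-1): L=4.0698, (cx,cy)=(0.1791,0.9838)
member 1 (0-2): L=1.3920, (cx,cy)=(1.0000,0.0000)
member 2 (1-2): L=4.0585, (cx,cy)=(0.1634,-0.9866)
member 3 (1-3): L=1.5219, (cx,cy)=(0.9790,-0.2037)
member 4 (2-3): L=3.7854, (cx,cy)=(0.2185,0.9758)
member 5 (2-4): L=1.6210, (cx,cy)=(1.0000,0.0000)
member 6 (3-4): L=3.7784, (cx,cy)=(0.2101,-0.9777)
member 7 (3-5): L=1.5568, (cx,cy)=(0.9899,-0.1420)
member 8 (4-5): L=3.5524, (cx,cy)=(0.2103,0.9776)
member 9 (4-6): L=1.3870, (cx,cy)=(1.0000,0.0000)
member 10 (5-6): L=3.5315, (cx,cy)=(0.1812,-0.9834)
solve A·x = −loads:
  F[0-1] = -800.3698 N (compression)
  F[0-2] = +1713.2249 N (tension)
  F[1-2] = +857.9371 N (tension)
  F[1-3] = -289.5887 N (compression)
  F[2-3] = -867.3640 N (compression)
  F[2-4] = +2042.8693 N (tension)
  F[3-4] = +902.6185 N (tension)
  F[3-5] = -669.4690 N (compression)
  F[4-5] = +1652.4426 N (tension)
  F[4-6] = +315.2152 N (tension)
  F[5-6] = -1739.3361 N (compression)
  Rx@0 = -1569.8600 N
  Ry@0 = +787.4251 N
  Ry@6 = +1710.5349 N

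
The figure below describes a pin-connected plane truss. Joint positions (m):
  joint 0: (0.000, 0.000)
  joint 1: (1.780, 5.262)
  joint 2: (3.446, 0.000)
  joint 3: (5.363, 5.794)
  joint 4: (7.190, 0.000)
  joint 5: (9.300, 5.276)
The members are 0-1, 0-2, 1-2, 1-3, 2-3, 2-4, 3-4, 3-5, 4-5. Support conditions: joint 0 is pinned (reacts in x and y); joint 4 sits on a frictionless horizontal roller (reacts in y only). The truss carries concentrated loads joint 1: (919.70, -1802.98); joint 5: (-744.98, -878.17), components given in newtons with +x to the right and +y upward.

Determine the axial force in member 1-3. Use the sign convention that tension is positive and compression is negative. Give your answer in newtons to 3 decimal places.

N=6 nodes, M=9 members, R=3 reactions → 2N=12, M+R=12
member 0 (0-1): L=5.5549, (cx,cy)=(0.3204,0.9473)
member 1 (0-2): L=3.4460, (cx,cy)=(1.0000,0.0000)
member 2 (1-2): L=5.5194, (cx,cy)=(0.3018,-0.9534)
member 3 (1-3): L=3.6223, (cx,cy)=(0.9892,0.1469)
member 4 (2-3): L=6.1029, (cx,cy)=(0.3141,0.9494)
member 5 (2-4): L=3.7440, (cx,cy)=(1.0000,0.0000)
member 6 (3-4): L=6.0752, (cx,cy)=(0.3007,-0.9537)
member 7 (3-5): L=3.9709, (cx,cy)=(0.9915,-0.1304)
member 8 (4-5): L=5.6823, (cx,cy)=(0.3713,0.9285)
solve A·x = −loads:
  F[0-1] = -1026.6290 N (compression)
  F[0-2] = +503.6900 N (tension)
  F[1-2] = -1017.7439 N (compression)
  F[1-3] = -951.7932 N (compression)
  F[2-3] = +1022.0022 N (tension)
  F[2-4] = -124.5325 N (compression)
  F[3-4] = -819.1855 N (compression)
  F[3-5] = -377.3183 N (compression)
  F[4-5] = -998.8039 N (compression)
  Rx@0 = -174.7200 N
  Ry@0 = +972.4946 N
  Ry@4 = +1708.6554 N

-951.793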